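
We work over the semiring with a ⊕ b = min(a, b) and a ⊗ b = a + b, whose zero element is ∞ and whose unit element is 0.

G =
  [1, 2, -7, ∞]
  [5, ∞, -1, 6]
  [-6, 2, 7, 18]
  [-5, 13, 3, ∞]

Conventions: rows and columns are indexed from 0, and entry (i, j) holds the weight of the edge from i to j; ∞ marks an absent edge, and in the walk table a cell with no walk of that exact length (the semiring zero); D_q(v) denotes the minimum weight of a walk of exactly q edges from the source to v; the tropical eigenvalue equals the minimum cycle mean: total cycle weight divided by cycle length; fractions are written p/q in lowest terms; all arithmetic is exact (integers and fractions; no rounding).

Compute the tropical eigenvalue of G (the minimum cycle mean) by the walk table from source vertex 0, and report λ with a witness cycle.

q=0: [0, ∞, ∞, ∞]
q=1: [1, 2, -7, ∞]
q=2: [-13, -5, -6, 8]
q=3: [-12, -11, -20, 1]
q=4: [-26, -18, -19, -5]
Optimal cycle mean attained by: cycle 0->2->0, total (-7) + (-6), length 2.
Answer: λ = -13/2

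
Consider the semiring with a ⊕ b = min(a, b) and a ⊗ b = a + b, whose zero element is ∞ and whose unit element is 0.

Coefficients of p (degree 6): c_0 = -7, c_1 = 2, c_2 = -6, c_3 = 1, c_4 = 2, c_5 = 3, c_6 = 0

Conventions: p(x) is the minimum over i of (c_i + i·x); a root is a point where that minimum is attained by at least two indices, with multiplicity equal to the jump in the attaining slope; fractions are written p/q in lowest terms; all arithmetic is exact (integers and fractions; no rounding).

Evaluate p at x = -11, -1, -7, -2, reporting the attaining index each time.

p(-11) = min(-7+0·(-11)=-7, 2+1·(-11)=-9, -6+2·(-11)=-28, 1+3·(-11)=-32, 2+4·(-11)=-42, 3+5·(-11)=-52, 0+6·(-11)=-66) = -66 (attained by i=6)
p(-1) = min(-7+0·(-1)=-7, 2+1·(-1)=1, -6+2·(-1)=-8, 1+3·(-1)=-2, 2+4·(-1)=-2, 3+5·(-1)=-2, 0+6·(-1)=-6) = -8 (attained by i=2)
p(-7) = min(-7+0·(-7)=-7, 2+1·(-7)=-5, -6+2·(-7)=-20, 1+3·(-7)=-20, 2+4·(-7)=-26, 3+5·(-7)=-32, 0+6·(-7)=-42) = -42 (attained by i=6)
p(-2) = min(-7+0·(-2)=-7, 2+1·(-2)=0, -6+2·(-2)=-10, 1+3·(-2)=-5, 2+4·(-2)=-6, 3+5·(-2)=-7, 0+6·(-2)=-12) = -12 (attained by i=6)
Answer: p(-11) = -66; p(-1) = -8; p(-7) = -42; p(-2) = -12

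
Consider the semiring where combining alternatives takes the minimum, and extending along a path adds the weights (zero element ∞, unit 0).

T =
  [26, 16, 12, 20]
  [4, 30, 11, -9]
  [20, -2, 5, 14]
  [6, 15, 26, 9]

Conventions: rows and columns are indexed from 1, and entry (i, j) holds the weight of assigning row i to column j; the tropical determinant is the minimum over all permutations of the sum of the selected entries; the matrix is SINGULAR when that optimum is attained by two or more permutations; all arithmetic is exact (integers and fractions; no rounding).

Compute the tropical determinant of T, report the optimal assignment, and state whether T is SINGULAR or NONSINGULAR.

σ = (1, 2, 3, 4): 26 + 30 + 5 + 9 = 70
σ = (1, 2, 4, 3): 26 + 30 + 14 + 26 = 96
σ = (1, 3, 2, 4): 26 + 11 + (-2) + 9 = 44
σ = (1, 3, 4, 2): 26 + 11 + 14 + 15 = 66
σ = (1, 4, 2, 3): 26 + (-9) + (-2) + 26 = 41
σ = (1, 4, 3, 2): 26 + (-9) + 5 + 15 = 37
σ = (2, 1, 3, 4): 16 + 4 + 5 + 9 = 34
σ = (2, 1, 4, 3): 16 + 4 + 14 + 26 = 60
σ = (2, 3, 1, 4): 16 + 11 + 20 + 9 = 56
σ = (2, 3, 4, 1): 16 + 11 + 14 + 6 = 47
σ = (2, 4, 1, 3): 16 + (-9) + 20 + 26 = 53
σ = (2, 4, 3, 1): 16 + (-9) + 5 + 6 = 18
σ = (3, 1, 2, 4): 12 + 4 + (-2) + 9 = 23
σ = (3, 1, 4, 2): 12 + 4 + 14 + 15 = 45
σ = (3, 2, 1, 4): 12 + 30 + 20 + 9 = 71
σ = (3, 2, 4, 1): 12 + 30 + 14 + 6 = 62
σ = (3, 4, 1, 2): 12 + (-9) + 20 + 15 = 38
σ = (3, 4, 2, 1): 12 + (-9) + (-2) + 6 = 7
σ = (4, 1, 2, 3): 20 + 4 + (-2) + 26 = 48
σ = (4, 1, 3, 2): 20 + 4 + 5 + 15 = 44
σ = (4, 2, 1, 3): 20 + 30 + 20 + 26 = 96
σ = (4, 2, 3, 1): 20 + 30 + 5 + 6 = 61
σ = (4, 3, 1, 2): 20 + 11 + 20 + 15 = 66
σ = (4, 3, 2, 1): 20 + 11 + (-2) + 6 = 35
Optimal value attained by: σ = (3, 4, 2, 1).
Answer: det⊕(T) = 7; verdict: NONSINGULAR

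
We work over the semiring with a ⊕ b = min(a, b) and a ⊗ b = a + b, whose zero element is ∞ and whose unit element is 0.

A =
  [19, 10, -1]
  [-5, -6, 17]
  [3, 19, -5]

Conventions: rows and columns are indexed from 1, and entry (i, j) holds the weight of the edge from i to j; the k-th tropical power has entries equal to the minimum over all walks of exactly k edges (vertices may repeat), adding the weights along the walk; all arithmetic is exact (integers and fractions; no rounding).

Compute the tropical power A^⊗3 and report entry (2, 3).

A^⊗2:
  [2, 4, -6]
  [-11, -12, -6]
  [-2, 13, -10]
A^⊗3:
  [-3, -2, -11]
  [-17, -18, -12]
  [-7, 7, -15]
Key observation: the optimum is the walk 2->2->1->3, with weight (-6) + (-5) + (-1) = -12.
Optimal value attained by: walk 2->2->1->3.
Answer: (A^⊗3)[2][3] = -12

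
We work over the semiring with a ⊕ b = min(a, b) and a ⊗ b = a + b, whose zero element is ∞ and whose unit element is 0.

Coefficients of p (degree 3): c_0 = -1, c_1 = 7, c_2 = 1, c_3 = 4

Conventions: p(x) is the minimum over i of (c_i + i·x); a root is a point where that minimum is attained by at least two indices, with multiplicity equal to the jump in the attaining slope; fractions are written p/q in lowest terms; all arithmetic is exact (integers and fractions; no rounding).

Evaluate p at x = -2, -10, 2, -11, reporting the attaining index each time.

p(-2) = min(-1+0·(-2)=-1, 7+1·(-2)=5, 1+2·(-2)=-3, 4+3·(-2)=-2) = -3 (attained by i=2)
p(-10) = min(-1+0·(-10)=-1, 7+1·(-10)=-3, 1+2·(-10)=-19, 4+3·(-10)=-26) = -26 (attained by i=3)
p(2) = min(-1+0·2=-1, 7+1·2=9, 1+2·2=5, 4+3·2=10) = -1 (attained by i=0)
p(-11) = min(-1+0·(-11)=-1, 7+1·(-11)=-4, 1+2·(-11)=-21, 4+3·(-11)=-29) = -29 (attained by i=3)
Answer: p(-2) = -3; p(-10) = -26; p(2) = -1; p(-11) = -29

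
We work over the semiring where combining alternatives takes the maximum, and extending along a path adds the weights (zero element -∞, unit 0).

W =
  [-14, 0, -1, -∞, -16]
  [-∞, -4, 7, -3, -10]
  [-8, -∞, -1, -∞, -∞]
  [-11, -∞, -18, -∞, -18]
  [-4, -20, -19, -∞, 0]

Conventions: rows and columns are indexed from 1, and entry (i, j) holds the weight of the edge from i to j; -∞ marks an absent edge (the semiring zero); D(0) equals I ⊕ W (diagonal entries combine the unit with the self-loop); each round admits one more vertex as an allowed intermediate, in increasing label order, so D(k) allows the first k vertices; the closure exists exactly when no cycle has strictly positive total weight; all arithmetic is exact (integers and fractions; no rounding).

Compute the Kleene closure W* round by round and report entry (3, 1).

D(0):
  [0, 0, -1, -∞, -16]
  [-∞, 0, 7, -3, -10]
  [-8, -∞, 0, -∞, -∞]
  [-11, -∞, -18, 0, -18]
  [-4, -20, -19, -∞, 0]
D(1):
  [0, 0, -1, -∞, -16]
  [-∞, 0, 7, -3, -10]
  [-8, -8, 0, -∞, -24]
  [-11, -11, -12, 0, -18]
  [-4, -4, -5, -∞, 0]
D(2):
  [0, 0, 7, -3, -10]
  [-∞, 0, 7, -3, -10]
  [-8, -8, 0, -11, -18]
  [-11, -11, -4, 0, -18]
  [-4, -4, 3, -7, 0]
D(3):
  [0, 0, 7, -3, -10]
  [-1, 0, 7, -3, -10]
  [-8, -8, 0, -11, -18]
  [-11, -11, -4, 0, -18]
  [-4, -4, 3, -7, 0]
D(4):
  [0, 0, 7, -3, -10]
  [-1, 0, 7, -3, -10]
  [-8, -8, 0, -11, -18]
  [-11, -11, -4, 0, -18]
  [-4, -4, 3, -7, 0]
D(5):
  [0, 0, 7, -3, -10]
  [-1, 0, 7, -3, -10]
  [-8, -8, 0, -11, -18]
  [-11, -11, -4, 0, -18]
  [-4, -4, 3, -7, 0]
Answer: W*[3][1] = -8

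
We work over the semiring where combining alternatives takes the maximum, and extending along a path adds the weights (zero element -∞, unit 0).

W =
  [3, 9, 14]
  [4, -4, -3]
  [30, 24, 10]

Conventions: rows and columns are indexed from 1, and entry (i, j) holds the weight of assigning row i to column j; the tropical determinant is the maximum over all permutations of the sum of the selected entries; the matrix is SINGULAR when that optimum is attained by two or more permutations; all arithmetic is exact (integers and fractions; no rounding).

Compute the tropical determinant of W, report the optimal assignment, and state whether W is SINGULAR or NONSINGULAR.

σ = (1, 2, 3): 3 + (-4) + 10 = 9
σ = (1, 3, 2): 3 + (-3) + 24 = 24
σ = (2, 1, 3): 9 + 4 + 10 = 23
σ = (2, 3, 1): 9 + (-3) + 30 = 36
σ = (3, 1, 2): 14 + 4 + 24 = 42
σ = (3, 2, 1): 14 + (-4) + 30 = 40
Optimal value attained by: σ = (3, 1, 2).
Answer: det⊕(W) = 42; verdict: NONSINGULAR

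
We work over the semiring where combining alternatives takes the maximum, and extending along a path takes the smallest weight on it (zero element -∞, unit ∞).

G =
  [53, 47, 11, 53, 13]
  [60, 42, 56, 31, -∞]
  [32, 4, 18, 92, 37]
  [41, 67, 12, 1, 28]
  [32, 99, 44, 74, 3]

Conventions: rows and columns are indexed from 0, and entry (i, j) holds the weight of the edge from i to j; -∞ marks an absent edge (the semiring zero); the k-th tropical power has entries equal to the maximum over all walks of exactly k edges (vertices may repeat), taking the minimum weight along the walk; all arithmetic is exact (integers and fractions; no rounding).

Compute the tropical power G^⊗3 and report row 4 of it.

G^⊗2:
  [53, 53, 47, 53, 28]
  [53, 47, 42, 56, 37]
  [41, 67, 37, 37, 28]
  [60, 42, 56, 41, 13]
  [60, 67, 56, 44, 37]
G^⊗3:
  [53, 53, 53, 53, 37]
  [53, 56, 47, 53, 37]
  [60, 42, 56, 41, 37]
  [53, 47, 42, 56, 37]
  [60, 47, 56, 56, 37]
Answer: row 4 of G^⊗3 = [60, 47, 56, 56, 37]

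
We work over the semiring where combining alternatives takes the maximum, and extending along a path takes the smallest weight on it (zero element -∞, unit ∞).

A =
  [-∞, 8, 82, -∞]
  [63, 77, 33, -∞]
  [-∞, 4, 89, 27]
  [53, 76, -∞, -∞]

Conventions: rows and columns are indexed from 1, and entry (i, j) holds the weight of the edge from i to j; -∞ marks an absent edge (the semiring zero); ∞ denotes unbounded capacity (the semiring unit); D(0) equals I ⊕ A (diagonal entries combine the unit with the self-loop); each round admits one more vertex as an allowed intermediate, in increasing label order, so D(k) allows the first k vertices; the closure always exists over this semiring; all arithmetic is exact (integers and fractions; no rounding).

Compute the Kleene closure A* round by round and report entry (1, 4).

D(0):
  [∞, 8, 82, -∞]
  [63, ∞, 33, -∞]
  [-∞, 4, ∞, 27]
  [53, 76, -∞, ∞]
D(1):
  [∞, 8, 82, -∞]
  [63, ∞, 63, -∞]
  [-∞, 4, ∞, 27]
  [53, 76, 53, ∞]
D(2):
  [∞, 8, 82, -∞]
  [63, ∞, 63, -∞]
  [4, 4, ∞, 27]
  [63, 76, 63, ∞]
D(3):
  [∞, 8, 82, 27]
  [63, ∞, 63, 27]
  [4, 4, ∞, 27]
  [63, 76, 63, ∞]
D(4):
  [∞, 27, 82, 27]
  [63, ∞, 63, 27]
  [27, 27, ∞, 27]
  [63, 76, 63, ∞]
Answer: A*[1][4] = 27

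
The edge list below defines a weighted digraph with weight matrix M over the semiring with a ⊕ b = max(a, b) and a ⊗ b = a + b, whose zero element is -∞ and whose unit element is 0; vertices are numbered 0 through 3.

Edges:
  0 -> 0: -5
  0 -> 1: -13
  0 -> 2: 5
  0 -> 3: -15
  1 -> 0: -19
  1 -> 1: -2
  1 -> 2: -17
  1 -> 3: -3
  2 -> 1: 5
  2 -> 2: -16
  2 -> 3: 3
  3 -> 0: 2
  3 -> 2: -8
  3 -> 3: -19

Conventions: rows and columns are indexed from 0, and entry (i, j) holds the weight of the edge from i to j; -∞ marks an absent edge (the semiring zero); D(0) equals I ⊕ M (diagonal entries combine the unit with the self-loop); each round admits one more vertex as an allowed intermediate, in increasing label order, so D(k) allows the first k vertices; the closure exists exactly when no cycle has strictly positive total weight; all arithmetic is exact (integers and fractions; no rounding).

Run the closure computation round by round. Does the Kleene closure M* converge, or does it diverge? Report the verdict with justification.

D(0):
  [0, -13, 5, -15]
  [-19, 0, -17, -3]
  [-∞, 5, 0, 3]
  [2, -∞, -8, 0]
D(1):
  [0, -13, 5, -15]
  [-19, 0, -14, -3]
  [-∞, 5, 0, 3]
  [2, -11, 7, 0]
D(2):
  [0, -13, 5, -15]
  [-19, 0, -14, -3]
  [-14, 5, 0, 3]
  [2, -11, 7, 0]
Detection: at round 3, diagonal entry (3, 3) turns strictly positive.
Key observation: the cycle 3->0->2->1->3 has total weight 2 + 5 + 5 + (-3), which is strictly positive.
Answer: DIVERGES — positive cycle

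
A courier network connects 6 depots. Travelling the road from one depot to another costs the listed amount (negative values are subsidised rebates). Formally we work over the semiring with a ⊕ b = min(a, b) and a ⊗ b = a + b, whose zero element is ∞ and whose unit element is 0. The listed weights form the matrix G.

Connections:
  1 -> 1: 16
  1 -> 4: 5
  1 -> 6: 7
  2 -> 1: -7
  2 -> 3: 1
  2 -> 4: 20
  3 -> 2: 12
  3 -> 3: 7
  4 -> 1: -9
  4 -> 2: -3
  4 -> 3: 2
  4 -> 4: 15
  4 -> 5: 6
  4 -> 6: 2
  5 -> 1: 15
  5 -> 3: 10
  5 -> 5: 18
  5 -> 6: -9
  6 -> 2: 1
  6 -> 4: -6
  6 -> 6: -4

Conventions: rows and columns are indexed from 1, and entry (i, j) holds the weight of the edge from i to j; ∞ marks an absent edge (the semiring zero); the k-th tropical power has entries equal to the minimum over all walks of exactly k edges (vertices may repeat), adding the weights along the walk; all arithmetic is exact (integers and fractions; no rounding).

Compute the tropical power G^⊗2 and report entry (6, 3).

G^⊗2:
  [-4, 2, 7, 1, 11, 3]
  [9, 13, 8, -2, 26, 0]
  [5, 19, 13, 32, ∞, ∞]
  [-10, 3, -2, -4, 21, -3]
  [31, -8, 17, -15, 36, -13]
  [-15, -9, -4, -10, 0, -8]
Key observation: the optimum is the walk 6->4->3, with weight (-6) + 2 = -4.
Optimal value attained by: walk 6->4->3.
Answer: (G^⊗2)[6][3] = -4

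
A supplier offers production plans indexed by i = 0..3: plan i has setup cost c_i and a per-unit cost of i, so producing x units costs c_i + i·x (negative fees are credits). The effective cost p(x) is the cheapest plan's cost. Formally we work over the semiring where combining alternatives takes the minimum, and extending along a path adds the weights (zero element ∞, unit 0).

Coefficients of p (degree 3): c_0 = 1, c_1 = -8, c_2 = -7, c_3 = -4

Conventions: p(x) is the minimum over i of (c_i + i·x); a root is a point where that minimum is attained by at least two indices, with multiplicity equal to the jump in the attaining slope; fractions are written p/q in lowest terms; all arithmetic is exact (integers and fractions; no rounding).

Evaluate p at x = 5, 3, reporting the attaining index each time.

p(5) = min(1+0·5=1, -8+1·5=-3, -7+2·5=3, -4+3·5=11) = -3 (attained by i=1)
p(3) = min(1+0·3=1, -8+1·3=-5, -7+2·3=-1, -4+3·3=5) = -5 (attained by i=1)
Answer: p(5) = -3; p(3) = -5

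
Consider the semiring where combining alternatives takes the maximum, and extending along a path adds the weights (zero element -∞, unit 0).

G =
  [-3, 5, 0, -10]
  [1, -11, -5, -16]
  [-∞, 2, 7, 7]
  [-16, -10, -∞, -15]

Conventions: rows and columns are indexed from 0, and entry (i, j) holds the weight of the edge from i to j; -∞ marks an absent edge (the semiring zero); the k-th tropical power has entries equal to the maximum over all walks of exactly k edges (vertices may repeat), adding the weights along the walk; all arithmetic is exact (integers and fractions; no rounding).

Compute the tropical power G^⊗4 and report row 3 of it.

G^⊗2:
  [6, 2, 7, 7]
  [-2, 6, 2, 2]
  [3, 9, 14, 14]
  [-9, -11, -15, -26]
G^⊗3:
  [3, 11, 14, 14]
  [7, 4, 9, 9]
  [10, 16, 21, 21]
  [-10, -4, -8, -8]
G^⊗4:
  [12, 16, 21, 21]
  [5, 12, 16, 16]
  [17, 23, 28, 28]
  [-3, -5, -1, -1]
Answer: row 3 of G^⊗4 = [-3, -5, -1, -1]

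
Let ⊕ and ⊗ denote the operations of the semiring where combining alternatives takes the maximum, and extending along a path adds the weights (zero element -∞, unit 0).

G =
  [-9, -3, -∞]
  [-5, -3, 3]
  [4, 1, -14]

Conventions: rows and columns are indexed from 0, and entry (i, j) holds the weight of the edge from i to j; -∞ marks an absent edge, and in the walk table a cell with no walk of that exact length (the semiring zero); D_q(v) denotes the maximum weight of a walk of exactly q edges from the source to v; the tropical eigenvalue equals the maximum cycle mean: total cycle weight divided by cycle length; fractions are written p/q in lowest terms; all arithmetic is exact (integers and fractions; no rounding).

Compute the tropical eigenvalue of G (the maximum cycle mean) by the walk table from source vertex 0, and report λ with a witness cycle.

q=0: [0, -∞, -∞]
q=1: [-9, -3, -∞]
q=2: [-8, -6, 0]
q=3: [4, 1, -3]
Optimal cycle mean attained by: cycle 1->2->1, total 3 + 1, length 2.
Answer: λ = 2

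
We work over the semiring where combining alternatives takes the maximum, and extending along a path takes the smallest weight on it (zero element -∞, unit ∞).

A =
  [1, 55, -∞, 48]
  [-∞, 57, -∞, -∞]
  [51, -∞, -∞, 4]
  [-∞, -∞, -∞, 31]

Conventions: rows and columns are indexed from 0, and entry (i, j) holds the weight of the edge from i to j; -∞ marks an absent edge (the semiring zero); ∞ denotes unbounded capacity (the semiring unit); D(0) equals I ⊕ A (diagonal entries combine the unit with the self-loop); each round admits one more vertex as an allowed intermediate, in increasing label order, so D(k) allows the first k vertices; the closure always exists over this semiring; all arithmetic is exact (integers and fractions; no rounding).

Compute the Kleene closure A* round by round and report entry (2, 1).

D(0):
  [∞, 55, -∞, 48]
  [-∞, ∞, -∞, -∞]
  [51, -∞, ∞, 4]
  [-∞, -∞, -∞, ∞]
D(1):
  [∞, 55, -∞, 48]
  [-∞, ∞, -∞, -∞]
  [51, 51, ∞, 48]
  [-∞, -∞, -∞, ∞]
D(2):
  [∞, 55, -∞, 48]
  [-∞, ∞, -∞, -∞]
  [51, 51, ∞, 48]
  [-∞, -∞, -∞, ∞]
D(3):
  [∞, 55, -∞, 48]
  [-∞, ∞, -∞, -∞]
  [51, 51, ∞, 48]
  [-∞, -∞, -∞, ∞]
D(4):
  [∞, 55, -∞, 48]
  [-∞, ∞, -∞, -∞]
  [51, 51, ∞, 48]
  [-∞, -∞, -∞, ∞]
Answer: A*[2][1] = 51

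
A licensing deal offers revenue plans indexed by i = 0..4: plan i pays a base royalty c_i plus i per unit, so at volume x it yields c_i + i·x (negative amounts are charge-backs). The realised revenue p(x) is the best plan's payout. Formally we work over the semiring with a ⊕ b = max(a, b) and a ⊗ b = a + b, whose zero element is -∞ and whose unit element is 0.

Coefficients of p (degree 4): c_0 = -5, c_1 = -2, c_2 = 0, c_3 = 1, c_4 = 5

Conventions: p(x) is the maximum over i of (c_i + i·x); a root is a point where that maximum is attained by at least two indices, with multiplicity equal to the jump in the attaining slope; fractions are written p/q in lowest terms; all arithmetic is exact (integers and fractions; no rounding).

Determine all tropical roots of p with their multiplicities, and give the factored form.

hull edge (i=0, c=-5) to (i=1, c=-2): slope 3, span 1
hull edge (i=1, c=-2) to (i=4, c=5): slope 7/3, span 3
Factored form: p(x) = 5 ⊗ (x ⊕ (-3)) ⊗ (x ⊕ (-7/3)) ⊗ (x ⊕ (-7/3)) ⊗ (x ⊕ (-7/3))
Answer: roots = -3 (mult 1), -7/3 (mult 3)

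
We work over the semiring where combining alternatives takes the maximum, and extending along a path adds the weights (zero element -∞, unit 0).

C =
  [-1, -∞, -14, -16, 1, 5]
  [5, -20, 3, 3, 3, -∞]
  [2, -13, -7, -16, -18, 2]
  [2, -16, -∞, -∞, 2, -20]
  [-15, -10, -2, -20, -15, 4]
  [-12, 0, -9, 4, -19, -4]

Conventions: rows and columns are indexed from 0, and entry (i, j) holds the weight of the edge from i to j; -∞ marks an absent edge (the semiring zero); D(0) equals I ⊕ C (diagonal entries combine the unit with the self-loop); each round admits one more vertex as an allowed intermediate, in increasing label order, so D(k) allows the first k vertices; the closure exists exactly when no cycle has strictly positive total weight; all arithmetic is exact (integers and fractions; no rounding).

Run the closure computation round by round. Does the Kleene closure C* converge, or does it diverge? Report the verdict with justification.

D(0):
  [0, -∞, -14, -16, 1, 5]
  [5, 0, 3, 3, 3, -∞]
  [2, -13, 0, -16, -18, 2]
  [2, -16, -∞, 0, 2, -20]
  [-15, -10, -2, -20, 0, 4]
  [-12, 0, -9, 4, -19, 0]
D(1):
  [0, -∞, -14, -16, 1, 5]
  [5, 0, 3, 3, 6, 10]
  [2, -13, 0, -14, 3, 7]
  [2, -16, -12, 0, 3, 7]
  [-15, -10, -2, -20, 0, 4]
  [-12, 0, -9, 4, -11, 0]
Detection: at round 2, diagonal entry (5, 5) turns strictly positive.
Key observation: the cycle 5->1->0->5 has total weight 0 + 5 + 5, which is strictly positive.
Answer: DIVERGES — positive cycle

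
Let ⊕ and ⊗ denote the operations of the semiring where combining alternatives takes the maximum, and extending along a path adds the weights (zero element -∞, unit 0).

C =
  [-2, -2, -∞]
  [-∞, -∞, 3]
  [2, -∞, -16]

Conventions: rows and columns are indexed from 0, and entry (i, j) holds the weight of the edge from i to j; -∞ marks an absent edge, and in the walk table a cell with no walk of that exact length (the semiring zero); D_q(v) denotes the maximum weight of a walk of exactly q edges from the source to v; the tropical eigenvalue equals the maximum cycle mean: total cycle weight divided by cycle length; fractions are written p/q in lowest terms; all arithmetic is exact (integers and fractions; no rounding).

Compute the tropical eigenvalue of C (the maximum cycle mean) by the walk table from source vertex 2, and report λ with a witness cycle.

q=0: [-∞, -∞, 0]
q=1: [2, -∞, -16]
q=2: [0, 0, -32]
q=3: [-2, -2, 3]
Optimal cycle mean attained by: cycle 0->1->2->0, total (-2) + 3 + 2, length 3.
Answer: λ = 1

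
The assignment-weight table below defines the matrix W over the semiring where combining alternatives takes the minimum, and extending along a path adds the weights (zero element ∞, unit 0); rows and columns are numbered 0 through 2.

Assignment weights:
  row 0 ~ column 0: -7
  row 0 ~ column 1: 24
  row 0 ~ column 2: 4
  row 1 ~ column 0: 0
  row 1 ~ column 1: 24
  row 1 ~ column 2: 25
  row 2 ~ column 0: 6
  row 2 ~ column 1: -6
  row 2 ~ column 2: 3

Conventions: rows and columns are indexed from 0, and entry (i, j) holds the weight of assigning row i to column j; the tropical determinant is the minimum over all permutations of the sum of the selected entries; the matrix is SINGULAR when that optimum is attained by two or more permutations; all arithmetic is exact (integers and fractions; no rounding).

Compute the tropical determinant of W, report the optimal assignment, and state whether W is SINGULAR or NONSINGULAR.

σ = (0, 1, 2): (-7) + 24 + 3 = 20
σ = (0, 2, 1): (-7) + 25 + (-6) = 12
σ = (1, 0, 2): 24 + 0 + 3 = 27
σ = (1, 2, 0): 24 + 25 + 6 = 55
σ = (2, 0, 1): 4 + 0 + (-6) = -2
σ = (2, 1, 0): 4 + 24 + 6 = 34
Optimal value attained by: σ = (2, 0, 1).
Answer: det⊕(W) = -2; verdict: NONSINGULAR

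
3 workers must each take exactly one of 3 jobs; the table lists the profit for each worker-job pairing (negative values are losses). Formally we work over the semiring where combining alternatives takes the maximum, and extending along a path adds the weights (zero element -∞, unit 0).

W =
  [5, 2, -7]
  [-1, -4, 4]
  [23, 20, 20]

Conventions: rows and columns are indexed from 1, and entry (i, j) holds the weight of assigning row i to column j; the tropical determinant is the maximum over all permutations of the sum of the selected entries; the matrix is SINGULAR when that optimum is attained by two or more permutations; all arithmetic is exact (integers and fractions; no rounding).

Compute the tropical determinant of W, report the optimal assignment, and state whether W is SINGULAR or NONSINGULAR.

σ = (1, 2, 3): 5 + (-4) + 20 = 21
σ = (1, 3, 2): 5 + 4 + 20 = 29
σ = (2, 1, 3): 2 + (-1) + 20 = 21
σ = (2, 3, 1): 2 + 4 + 23 = 29
σ = (3, 1, 2): (-7) + (-1) + 20 = 12
σ = (3, 2, 1): (-7) + (-4) + 23 = 12
Optimal value attained by: σ = (1, 3, 2).
Answer: det⊕(W) = 29; verdict: SINGULAR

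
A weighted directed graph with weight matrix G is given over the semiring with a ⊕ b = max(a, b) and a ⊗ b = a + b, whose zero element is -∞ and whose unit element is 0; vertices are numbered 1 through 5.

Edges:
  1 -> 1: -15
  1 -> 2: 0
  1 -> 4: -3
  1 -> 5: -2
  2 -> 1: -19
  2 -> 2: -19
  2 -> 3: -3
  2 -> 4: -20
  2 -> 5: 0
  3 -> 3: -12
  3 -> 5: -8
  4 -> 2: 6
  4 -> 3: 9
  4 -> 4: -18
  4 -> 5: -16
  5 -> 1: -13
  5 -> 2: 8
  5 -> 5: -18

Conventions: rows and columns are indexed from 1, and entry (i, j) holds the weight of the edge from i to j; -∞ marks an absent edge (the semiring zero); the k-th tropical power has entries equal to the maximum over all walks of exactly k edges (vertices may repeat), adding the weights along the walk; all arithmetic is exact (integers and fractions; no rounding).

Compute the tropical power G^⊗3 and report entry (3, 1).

G^⊗2:
  [-15, 6, 6, -18, 0]
  [-13, 8, -11, -22, -11]
  [-21, 0, -24, -∞, -20]
  [-13, -8, 3, -14, 6]
  [-11, -10, 5, -12, 8]
G^⊗3:
  [-13, 8, 3, -14, 6]
  [-11, -3, 5, -12, 8]
  [-19, -12, -3, -20, 0]
  [-7, 14, -5, -16, -5]
  [-5, 16, -3, -14, -3]
Key observation: the optimum is the walk 3->5->2->1, with weight (-8) + 8 + (-19) = -19.
Optimal value attained by: walk 3->5->2->1.
Answer: (G^⊗3)[3][1] = -19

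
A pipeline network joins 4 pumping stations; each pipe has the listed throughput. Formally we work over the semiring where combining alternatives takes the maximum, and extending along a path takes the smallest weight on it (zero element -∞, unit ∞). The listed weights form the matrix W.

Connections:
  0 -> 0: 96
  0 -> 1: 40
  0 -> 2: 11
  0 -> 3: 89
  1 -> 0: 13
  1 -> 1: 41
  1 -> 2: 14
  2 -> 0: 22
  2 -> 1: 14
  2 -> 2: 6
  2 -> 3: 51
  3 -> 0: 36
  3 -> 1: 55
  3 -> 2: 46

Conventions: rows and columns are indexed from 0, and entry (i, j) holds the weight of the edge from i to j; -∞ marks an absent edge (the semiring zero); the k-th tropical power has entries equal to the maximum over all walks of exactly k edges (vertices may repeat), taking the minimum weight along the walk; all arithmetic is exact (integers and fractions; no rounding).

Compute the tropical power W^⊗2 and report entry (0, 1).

W^⊗2:
  [96, 55, 46, 89]
  [14, 41, 14, 14]
  [36, 51, 46, 22]
  [36, 41, 14, 46]
Key observation: the optimum is the walk 0->3->1, with weight 89 min 55 = 55.
Optimal value attained by: walk 0->3->1.
Answer: (W^⊗2)[0][1] = 55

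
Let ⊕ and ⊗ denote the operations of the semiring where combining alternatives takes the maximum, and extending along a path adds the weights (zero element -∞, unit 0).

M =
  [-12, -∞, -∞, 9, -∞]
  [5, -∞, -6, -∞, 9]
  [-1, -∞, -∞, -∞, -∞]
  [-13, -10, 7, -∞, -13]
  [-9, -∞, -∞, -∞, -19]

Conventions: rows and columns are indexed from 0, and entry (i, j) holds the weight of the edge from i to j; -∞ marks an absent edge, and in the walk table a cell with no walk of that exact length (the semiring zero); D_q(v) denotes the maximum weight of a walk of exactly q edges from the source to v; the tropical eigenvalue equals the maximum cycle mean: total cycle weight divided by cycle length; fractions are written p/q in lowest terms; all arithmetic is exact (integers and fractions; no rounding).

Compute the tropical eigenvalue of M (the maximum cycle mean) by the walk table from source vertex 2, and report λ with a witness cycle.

q=0: [-∞, -∞, 0, -∞, -∞]
q=1: [-1, -∞, -∞, -∞, -∞]
q=2: [-13, -∞, -∞, 8, -∞]
q=3: [-5, -2, 15, -4, -5]
q=4: [14, -14, 3, 4, 7]
q=5: [2, -6, 11, 23, -5]
Optimal cycle mean attained by: cycle 0->3->2->0, total 9 + 7 + (-1), length 3.
Answer: λ = 5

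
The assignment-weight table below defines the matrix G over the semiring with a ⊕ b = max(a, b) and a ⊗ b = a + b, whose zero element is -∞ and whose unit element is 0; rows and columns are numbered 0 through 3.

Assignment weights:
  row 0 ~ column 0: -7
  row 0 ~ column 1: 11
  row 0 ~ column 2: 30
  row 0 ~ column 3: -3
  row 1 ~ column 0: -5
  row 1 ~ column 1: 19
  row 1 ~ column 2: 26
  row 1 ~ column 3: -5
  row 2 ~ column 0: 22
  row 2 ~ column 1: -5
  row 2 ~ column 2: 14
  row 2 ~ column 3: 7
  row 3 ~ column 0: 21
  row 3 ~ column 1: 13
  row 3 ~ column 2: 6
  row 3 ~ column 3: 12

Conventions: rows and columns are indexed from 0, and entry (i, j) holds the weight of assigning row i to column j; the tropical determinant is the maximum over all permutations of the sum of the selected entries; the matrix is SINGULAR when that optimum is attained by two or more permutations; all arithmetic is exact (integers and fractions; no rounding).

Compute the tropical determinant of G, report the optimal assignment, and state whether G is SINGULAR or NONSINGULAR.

σ = (0, 1, 2, 3): (-7) + 19 + 14 + 12 = 38
σ = (0, 1, 3, 2): (-7) + 19 + 7 + 6 = 25
σ = (0, 2, 1, 3): (-7) + 26 + (-5) + 12 = 26
σ = (0, 2, 3, 1): (-7) + 26 + 7 + 13 = 39
σ = (0, 3, 1, 2): (-7) + (-5) + (-5) + 6 = -11
σ = (0, 3, 2, 1): (-7) + (-5) + 14 + 13 = 15
σ = (1, 0, 2, 3): 11 + (-5) + 14 + 12 = 32
σ = (1, 0, 3, 2): 11 + (-5) + 7 + 6 = 19
σ = (1, 2, 0, 3): 11 + 26 + 22 + 12 = 71
σ = (1, 2, 3, 0): 11 + 26 + 7 + 21 = 65
σ = (1, 3, 0, 2): 11 + (-5) + 22 + 6 = 34
σ = (1, 3, 2, 0): 11 + (-5) + 14 + 21 = 41
σ = (2, 0, 1, 3): 30 + (-5) + (-5) + 12 = 32
σ = (2, 0, 3, 1): 30 + (-5) + 7 + 13 = 45
σ = (2, 1, 0, 3): 30 + 19 + 22 + 12 = 83
σ = (2, 1, 3, 0): 30 + 19 + 7 + 21 = 77
σ = (2, 3, 0, 1): 30 + (-5) + 22 + 13 = 60
σ = (2, 3, 1, 0): 30 + (-5) + (-5) + 21 = 41
σ = (3, 0, 1, 2): (-3) + (-5) + (-5) + 6 = -7
σ = (3, 0, 2, 1): (-3) + (-5) + 14 + 13 = 19
σ = (3, 1, 0, 2): (-3) + 19 + 22 + 6 = 44
σ = (3, 1, 2, 0): (-3) + 19 + 14 + 21 = 51
σ = (3, 2, 0, 1): (-3) + 26 + 22 + 13 = 58
σ = (3, 2, 1, 0): (-3) + 26 + (-5) + 21 = 39
Optimal value attained by: σ = (2, 1, 0, 3).
Answer: det⊕(G) = 83; verdict: NONSINGULAR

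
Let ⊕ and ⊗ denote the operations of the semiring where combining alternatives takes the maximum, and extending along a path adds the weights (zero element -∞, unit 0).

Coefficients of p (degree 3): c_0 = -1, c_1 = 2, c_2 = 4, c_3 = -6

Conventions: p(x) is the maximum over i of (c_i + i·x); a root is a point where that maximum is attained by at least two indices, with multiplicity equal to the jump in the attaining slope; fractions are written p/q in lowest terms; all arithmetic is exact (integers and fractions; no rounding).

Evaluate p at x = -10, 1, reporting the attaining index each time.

p(-10) = max(-1+0·(-10)=-1, 2+1·(-10)=-8, 4+2·(-10)=-16, -6+3·(-10)=-36) = -1 (attained by i=0)
p(1) = max(-1+0·1=-1, 2+1·1=3, 4+2·1=6, -6+3·1=-3) = 6 (attained by i=2)
Answer: p(-10) = -1; p(1) = 6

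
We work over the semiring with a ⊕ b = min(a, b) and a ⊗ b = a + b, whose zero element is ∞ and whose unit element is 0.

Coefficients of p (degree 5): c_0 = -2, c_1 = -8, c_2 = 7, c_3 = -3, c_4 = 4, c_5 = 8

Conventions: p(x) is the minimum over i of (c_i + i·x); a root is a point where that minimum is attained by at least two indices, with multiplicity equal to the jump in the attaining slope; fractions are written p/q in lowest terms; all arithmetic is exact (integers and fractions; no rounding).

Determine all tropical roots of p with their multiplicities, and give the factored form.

hull edge (i=0, c=-2) to (i=1, c=-8): slope -6, span 1
hull edge (i=1, c=-8) to (i=3, c=-3): slope 5/2, span 2
hull edge (i=3, c=-3) to (i=5, c=8): slope 11/2, span 2
Factored form: p(x) = 8 ⊗ (x ⊕ (-11/2)) ⊗ (x ⊕ (-11/2)) ⊗ (x ⊕ (-5/2)) ⊗ (x ⊕ (-5/2)) ⊗ (x ⊕ 6)
Answer: roots = -11/2 (mult 2), -5/2 (mult 2), 6 (mult 1)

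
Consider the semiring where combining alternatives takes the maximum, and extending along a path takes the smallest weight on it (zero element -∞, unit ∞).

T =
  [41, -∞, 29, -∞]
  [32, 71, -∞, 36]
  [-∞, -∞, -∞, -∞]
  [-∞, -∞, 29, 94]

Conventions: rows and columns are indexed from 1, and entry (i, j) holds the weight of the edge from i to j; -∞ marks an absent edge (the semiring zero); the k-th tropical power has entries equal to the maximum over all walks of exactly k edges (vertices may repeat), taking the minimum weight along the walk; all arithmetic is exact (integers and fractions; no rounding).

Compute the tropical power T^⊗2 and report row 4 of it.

T^⊗2:
  [41, -∞, 29, -∞]
  [32, 71, 29, 36]
  [-∞, -∞, -∞, -∞]
  [-∞, -∞, 29, 94]
Answer: row 4 of T^⊗2 = [-∞, -∞, 29, 94]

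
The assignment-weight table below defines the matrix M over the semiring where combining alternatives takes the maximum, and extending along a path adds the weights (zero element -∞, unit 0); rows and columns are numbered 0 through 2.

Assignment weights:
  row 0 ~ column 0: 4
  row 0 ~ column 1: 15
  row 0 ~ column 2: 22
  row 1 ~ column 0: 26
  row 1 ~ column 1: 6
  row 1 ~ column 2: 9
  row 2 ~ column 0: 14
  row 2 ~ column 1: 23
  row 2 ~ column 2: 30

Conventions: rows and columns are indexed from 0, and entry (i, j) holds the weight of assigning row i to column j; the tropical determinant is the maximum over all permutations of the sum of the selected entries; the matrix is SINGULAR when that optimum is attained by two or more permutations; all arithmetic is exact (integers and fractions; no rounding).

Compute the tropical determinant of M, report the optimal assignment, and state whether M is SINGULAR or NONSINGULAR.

σ = (0, 1, 2): 4 + 6 + 30 = 40
σ = (0, 2, 1): 4 + 9 + 23 = 36
σ = (1, 0, 2): 15 + 26 + 30 = 71
σ = (1, 2, 0): 15 + 9 + 14 = 38
σ = (2, 0, 1): 22 + 26 + 23 = 71
σ = (2, 1, 0): 22 + 6 + 14 = 42
Optimal value attained by: σ = (1, 0, 2).
Answer: det⊕(M) = 71; verdict: SINGULAR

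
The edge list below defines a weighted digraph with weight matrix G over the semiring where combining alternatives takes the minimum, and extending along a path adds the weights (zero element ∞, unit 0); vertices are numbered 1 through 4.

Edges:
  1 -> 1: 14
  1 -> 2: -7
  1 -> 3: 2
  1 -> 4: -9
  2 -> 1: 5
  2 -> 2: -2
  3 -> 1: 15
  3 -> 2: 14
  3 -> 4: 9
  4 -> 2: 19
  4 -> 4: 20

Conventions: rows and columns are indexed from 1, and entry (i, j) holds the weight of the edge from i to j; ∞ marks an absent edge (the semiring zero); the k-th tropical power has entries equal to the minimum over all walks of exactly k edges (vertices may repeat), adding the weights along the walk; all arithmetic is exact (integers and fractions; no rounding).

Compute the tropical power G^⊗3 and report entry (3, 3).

G^⊗2:
  [-2, -9, 16, 5]
  [3, -4, 7, -4]
  [19, 8, 17, 6]
  [24, 17, ∞, 40]
G^⊗3:
  [-4, -11, 0, -11]
  [1, -6, 5, -6]
  [13, 6, 21, 10]
  [22, 15, 26, 15]
Key observation: the optimum is the walk 3->2->1->3, with weight 14 + 5 + 2 = 21.
Optimal value attained by: walk 3->2->1->3.
Answer: (G^⊗3)[3][3] = 21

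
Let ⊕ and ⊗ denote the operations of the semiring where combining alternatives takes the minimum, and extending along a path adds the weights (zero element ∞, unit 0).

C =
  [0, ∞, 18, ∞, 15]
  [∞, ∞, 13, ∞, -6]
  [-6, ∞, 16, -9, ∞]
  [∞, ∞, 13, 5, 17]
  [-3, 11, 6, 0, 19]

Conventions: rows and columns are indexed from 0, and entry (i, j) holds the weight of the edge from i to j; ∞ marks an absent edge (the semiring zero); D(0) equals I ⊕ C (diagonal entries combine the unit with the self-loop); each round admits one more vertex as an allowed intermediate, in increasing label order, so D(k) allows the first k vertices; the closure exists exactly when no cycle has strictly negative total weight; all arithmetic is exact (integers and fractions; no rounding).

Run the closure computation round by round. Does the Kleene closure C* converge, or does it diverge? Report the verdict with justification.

D(0):
  [0, ∞, 18, ∞, 15]
  [∞, 0, 13, ∞, -6]
  [-6, ∞, 0, -9, ∞]
  [∞, ∞, 13, 0, 17]
  [-3, 11, 6, 0, 0]
D(1):
  [0, ∞, 18, ∞, 15]
  [∞, 0, 13, ∞, -6]
  [-6, ∞, 0, -9, 9]
  [∞, ∞, 13, 0, 17]
  [-3, 11, 6, 0, 0]
D(2):
  [0, ∞, 18, ∞, 15]
  [∞, 0, 13, ∞, -6]
  [-6, ∞, 0, -9, 9]
  [∞, ∞, 13, 0, 17]
  [-3, 11, 6, 0, 0]
D(3):
  [0, ∞, 18, 9, 15]
  [7, 0, 13, 4, -6]
  [-6, ∞, 0, -9, 9]
  [7, ∞, 13, 0, 17]
  [-3, 11, 6, -3, 0]
D(4):
  [0, ∞, 18, 9, 15]
  [7, 0, 13, 4, -6]
  [-6, ∞, 0, -9, 8]
  [7, ∞, 13, 0, 17]
  [-3, 11, 6, -3, 0]
D(5):
  [0, 26, 18, 9, 15]
  [-9, 0, 0, -9, -6]
  [-6, 19, 0, -9, 8]
  [7, 28, 13, 0, 17]
  [-3, 11, 6, -3, 0]
Key observation: every diagonal entry stays at the unit through all rounds, so no improving cycle exists.
Answer: CONVERGES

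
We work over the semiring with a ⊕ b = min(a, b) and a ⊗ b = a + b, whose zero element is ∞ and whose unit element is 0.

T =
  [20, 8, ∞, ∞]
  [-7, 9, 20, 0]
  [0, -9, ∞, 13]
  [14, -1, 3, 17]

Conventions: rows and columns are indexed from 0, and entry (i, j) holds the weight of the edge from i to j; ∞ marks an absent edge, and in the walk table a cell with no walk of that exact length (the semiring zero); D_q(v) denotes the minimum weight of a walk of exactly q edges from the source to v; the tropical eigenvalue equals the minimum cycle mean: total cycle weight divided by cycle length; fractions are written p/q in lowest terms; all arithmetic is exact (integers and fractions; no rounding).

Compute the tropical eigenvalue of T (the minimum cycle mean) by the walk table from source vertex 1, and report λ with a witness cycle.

q=0: [∞, 0, ∞, ∞]
q=1: [-7, 9, 20, 0]
q=2: [2, -1, 3, 9]
q=3: [-8, -6, 12, -1]
q=4: [-13, -2, 2, -6]
Optimal cycle mean attained by: cycle 1->3->2->1, total 0 + 3 + (-9), length 3.
Answer: λ = -2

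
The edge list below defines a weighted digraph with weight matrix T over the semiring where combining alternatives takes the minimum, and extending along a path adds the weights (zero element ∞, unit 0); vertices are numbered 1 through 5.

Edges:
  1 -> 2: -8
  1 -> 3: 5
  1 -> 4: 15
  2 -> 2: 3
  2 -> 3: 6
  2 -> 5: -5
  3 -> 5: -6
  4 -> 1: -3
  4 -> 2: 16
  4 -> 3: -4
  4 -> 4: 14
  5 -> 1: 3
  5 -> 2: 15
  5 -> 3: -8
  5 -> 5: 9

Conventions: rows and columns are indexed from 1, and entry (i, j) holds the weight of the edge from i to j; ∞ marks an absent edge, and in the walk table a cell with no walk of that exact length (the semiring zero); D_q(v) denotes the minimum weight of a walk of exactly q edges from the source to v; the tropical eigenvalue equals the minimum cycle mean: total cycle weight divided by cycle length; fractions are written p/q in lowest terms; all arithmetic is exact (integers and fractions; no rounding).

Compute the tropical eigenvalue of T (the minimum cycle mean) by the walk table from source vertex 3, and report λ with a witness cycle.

q=0: [∞, ∞, 0, ∞, ∞]
q=1: [∞, ∞, ∞, ∞, -6]
q=2: [-3, 9, -14, ∞, 3]
q=3: [6, -11, -5, 12, -20]
q=4: [-17, -8, -28, 21, -16]
q=5: [-13, -25, -24, -2, -34]
Optimal cycle mean attained by: cycle 3->5->3, total (-6) + (-8), length 2.
Answer: λ = -7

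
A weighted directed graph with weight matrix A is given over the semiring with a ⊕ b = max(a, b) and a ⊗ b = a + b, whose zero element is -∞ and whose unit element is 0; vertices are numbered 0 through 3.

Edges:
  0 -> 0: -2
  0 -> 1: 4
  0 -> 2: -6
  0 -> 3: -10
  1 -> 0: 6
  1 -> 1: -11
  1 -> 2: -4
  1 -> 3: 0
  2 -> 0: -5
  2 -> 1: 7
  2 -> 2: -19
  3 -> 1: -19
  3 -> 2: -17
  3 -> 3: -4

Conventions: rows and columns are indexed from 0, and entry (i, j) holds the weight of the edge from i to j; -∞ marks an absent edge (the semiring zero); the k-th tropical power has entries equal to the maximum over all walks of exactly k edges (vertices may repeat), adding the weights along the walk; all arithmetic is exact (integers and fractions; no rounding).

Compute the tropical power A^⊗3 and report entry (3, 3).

A^⊗2:
  [10, 2, 0, 4]
  [4, 10, 0, -4]
  [13, -1, 3, 7]
  [-13, -10, -21, -8]
A^⊗3:
  [8, 14, 4, 2]
  [16, 8, 6, 10]
  [11, 17, 7, 3]
  [-4, -9, -14, -10]
Key observation: the optimum is the walk 3->2->1->3, with weight (-17) + 7 + 0 = -10.
Optimal value attained by: walk 3->2->1->3.
Answer: (A^⊗3)[3][3] = -10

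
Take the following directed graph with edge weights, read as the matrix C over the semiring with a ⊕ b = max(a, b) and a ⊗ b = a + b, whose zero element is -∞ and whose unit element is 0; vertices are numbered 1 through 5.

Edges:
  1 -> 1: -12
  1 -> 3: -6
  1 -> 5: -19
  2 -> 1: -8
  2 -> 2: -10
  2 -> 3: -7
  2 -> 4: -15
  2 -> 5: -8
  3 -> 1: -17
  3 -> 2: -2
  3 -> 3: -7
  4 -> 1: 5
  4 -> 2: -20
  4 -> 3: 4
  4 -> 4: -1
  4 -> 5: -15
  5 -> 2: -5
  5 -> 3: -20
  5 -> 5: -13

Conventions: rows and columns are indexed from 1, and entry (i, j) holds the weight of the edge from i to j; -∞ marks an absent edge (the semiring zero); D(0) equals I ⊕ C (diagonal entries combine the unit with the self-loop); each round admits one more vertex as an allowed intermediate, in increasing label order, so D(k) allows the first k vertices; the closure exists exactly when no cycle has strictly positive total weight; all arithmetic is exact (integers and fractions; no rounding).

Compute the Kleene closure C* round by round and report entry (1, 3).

D(0):
  [0, -∞, -6, -∞, -19]
  [-8, 0, -7, -15, -8]
  [-17, -2, 0, -∞, -∞]
  [5, -20, 4, 0, -15]
  [-∞, -5, -20, -∞, 0]
D(1):
  [0, -∞, -6, -∞, -19]
  [-8, 0, -7, -15, -8]
  [-17, -2, 0, -∞, -36]
  [5, -20, 4, 0, -14]
  [-∞, -5, -20, -∞, 0]
D(2):
  [0, -∞, -6, -∞, -19]
  [-8, 0, -7, -15, -8]
  [-10, -2, 0, -17, -10]
  [5, -20, 4, 0, -14]
  [-13, -5, -12, -20, 0]
D(3):
  [0, -8, -6, -23, -16]
  [-8, 0, -7, -15, -8]
  [-10, -2, 0, -17, -10]
  [5, 2, 4, 0, -6]
  [-13, -5, -12, -20, 0]
D(4):
  [0, -8, -6, -23, -16]
  [-8, 0, -7, -15, -8]
  [-10, -2, 0, -17, -10]
  [5, 2, 4, 0, -6]
  [-13, -5, -12, -20, 0]
D(5):
  [0, -8, -6, -23, -16]
  [-8, 0, -7, -15, -8]
  [-10, -2, 0, -17, -10]
  [5, 2, 4, 0, -6]
  [-13, -5, -12, -20, 0]
Answer: C*[1][3] = -6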